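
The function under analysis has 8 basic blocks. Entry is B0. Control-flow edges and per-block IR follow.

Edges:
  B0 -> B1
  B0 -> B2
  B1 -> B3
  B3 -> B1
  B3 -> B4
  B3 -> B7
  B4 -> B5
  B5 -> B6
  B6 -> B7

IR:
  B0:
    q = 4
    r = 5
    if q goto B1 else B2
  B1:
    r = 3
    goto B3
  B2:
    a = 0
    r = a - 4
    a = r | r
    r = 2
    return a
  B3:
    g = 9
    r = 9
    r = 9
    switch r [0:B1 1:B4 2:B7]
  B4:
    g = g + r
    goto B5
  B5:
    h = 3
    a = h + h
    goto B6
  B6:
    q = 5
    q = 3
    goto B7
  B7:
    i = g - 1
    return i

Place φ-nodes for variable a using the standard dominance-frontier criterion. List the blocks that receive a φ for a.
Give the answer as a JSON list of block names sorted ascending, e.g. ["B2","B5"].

idom tree: B1←B0 B2←B0 B3←B1 B4←B3 B5←B4 B6←B5 B7←B3
Dom at joins:
  B1: preds {B0,B3}: {B0} ∩ {B0,B1,B3} = {B0}; idom=B0
  B7: preds {B3,B6}: {B0,B1,B3} ∩ {B0,B1,B3,B4,B5,B6} = {B0,B1,B3}; idom=B3

Frontier:
  B1←B0: walk · to B0
  B1←B3: walk B3→B1 to B0
  B7←B3: walk · to B3
  B7←B6: walk B6→B5→B4 to B3
  B0: DF=∅
  B1: DF={B1}
  B2: DF=∅
  B3: DF={B1}
  B4: DF={B7}
  B5: DF={B7}
  B6: DF={B7}
  B7: DF=∅

φ for a: defs {B2,B5}
  DF⁺ = {B7}

Answer: ["B7"]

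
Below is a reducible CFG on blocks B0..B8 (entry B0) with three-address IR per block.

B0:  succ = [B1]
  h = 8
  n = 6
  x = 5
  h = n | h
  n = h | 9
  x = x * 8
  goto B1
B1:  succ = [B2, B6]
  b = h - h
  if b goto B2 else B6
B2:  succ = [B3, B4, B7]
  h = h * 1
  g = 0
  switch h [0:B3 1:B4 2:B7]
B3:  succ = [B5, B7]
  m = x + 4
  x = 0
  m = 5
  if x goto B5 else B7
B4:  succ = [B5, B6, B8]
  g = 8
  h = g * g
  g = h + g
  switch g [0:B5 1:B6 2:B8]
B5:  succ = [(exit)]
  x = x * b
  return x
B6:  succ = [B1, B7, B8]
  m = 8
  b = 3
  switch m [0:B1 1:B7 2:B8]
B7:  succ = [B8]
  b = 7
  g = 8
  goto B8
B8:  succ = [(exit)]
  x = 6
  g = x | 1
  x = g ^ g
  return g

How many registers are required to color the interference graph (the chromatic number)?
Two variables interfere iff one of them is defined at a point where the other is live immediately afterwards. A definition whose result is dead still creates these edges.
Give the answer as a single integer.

Answer: 4

Derivation:
Per-block:
  B0: def={h,n,x} ue=∅
  B1: def={b} ue={h}
  B2: def={g,h} ue={h}
  B3: def={m,x} ue={x}
  B4: def={g,h} ue=∅
  B5: def={x} ue={b,x}
  B6: def={b,m} ue=∅
  B7: def={b,g} ue=∅
  B8: def={g,x} ue=∅

Backward fixpoint:
  B0 li=∅ lo={h,x}
  B1 li={h,x} lo={b,h,x}
  B2 li={b,h,x} lo={b,x}
  B3 li={b,x} lo={b,x}
  B4 li={b,x} lo={b,h,x}
  B5 li={b,x} lo=∅
  B6 li={h,x} lo={h,x}
  B7 li=∅ lo=∅
  B8 li=∅ lo=∅

Interference:
  b — {g,h,m,x}
  g — {b,h,x}
  h — {b,g,m,n,x}
  m — {b,h,x}
  n — {h,x}
  x — {b,g,h,m,n}

Colouring:
  clique {b,g,h,x} ⇒ need ≥ 4
  4-colouring: R0={h}  R1={x}  R2={b,n}  R3={g,m}
  χ = 4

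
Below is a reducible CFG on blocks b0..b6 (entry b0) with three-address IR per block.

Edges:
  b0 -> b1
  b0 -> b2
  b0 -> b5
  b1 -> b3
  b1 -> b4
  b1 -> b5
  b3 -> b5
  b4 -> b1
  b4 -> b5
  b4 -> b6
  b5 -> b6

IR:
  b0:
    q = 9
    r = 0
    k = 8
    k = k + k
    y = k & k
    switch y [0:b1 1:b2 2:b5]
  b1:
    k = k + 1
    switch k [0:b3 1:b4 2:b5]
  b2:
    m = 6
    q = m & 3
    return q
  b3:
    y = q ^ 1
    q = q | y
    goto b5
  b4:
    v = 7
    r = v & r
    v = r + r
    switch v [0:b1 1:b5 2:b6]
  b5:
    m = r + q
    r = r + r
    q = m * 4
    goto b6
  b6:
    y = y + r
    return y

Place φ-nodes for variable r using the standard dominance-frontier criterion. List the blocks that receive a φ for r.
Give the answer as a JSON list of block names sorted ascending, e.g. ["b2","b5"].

Answer: ["b1", "b5", "b6"]

Derivation:
idom tree: b1←b0 b2←b0 b3←b1 b4←b1 b5←b0 b6←b0
Dom∩ at merges:
  b1: preds {b0,b4}: {b0} ∩ {b0,b1,b4} = {b0}; idom=b0
  b5: preds {b0,b1,b3,b4}: {b0} ∩ {b0,b1} ∩ {b0,b1,b3} ∩ {b0,b1,b4} = {b0}; idom=b0
  b6: preds {b4,b5}: {b0,b1,b4} ∩ {b0,b5} = {b0}; idom=b0

Frontier:
  b1←b0: walk · to b0
  b1←b4: walk b4→b1 to b0
  b5←b0: walk · to b0
  b5←b1: walk b1 to b0
  b5←b3: walk b3→b1 to b0
  b5←b4: walk b4→b1 to b0
  b6←b4: walk b4→b1 to b0
  b6←b5: walk b5 to b0
  b0 → ∅
  b1 → {b1,b5,b6}
  b2 → ∅
  b3 → {b5}
  b4 → {b1,b5,b6}
  b5 → {b6}
  b6 → ∅

φ for r: defs {b0,b4,b5}
  DF⁺ = {b1,b5,b6}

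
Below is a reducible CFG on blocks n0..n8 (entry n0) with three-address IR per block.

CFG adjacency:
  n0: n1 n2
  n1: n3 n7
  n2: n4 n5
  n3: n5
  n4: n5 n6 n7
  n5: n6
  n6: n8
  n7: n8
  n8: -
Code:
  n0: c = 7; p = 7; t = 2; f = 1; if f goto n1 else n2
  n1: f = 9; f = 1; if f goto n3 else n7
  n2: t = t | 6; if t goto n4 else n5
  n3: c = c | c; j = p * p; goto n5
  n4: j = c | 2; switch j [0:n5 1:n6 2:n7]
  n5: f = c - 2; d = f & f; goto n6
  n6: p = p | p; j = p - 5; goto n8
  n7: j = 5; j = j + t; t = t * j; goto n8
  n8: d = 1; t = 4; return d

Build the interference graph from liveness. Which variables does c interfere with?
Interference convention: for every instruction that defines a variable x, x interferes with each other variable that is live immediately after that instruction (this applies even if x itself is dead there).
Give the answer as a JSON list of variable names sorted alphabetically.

Answer: ["f", "j", "p", "t"]

Derivation:
Per-block:
  n0: def={c,f,p,t} ue=∅
  n1: def={f} ue=∅
  n2: def={t} ue={t}
  n3: def={c,j} ue={c,p}
  n4: def={j} ue={c}
  n5: def={d,f} ue={c}
  n6: def={j,p} ue={p}
  n7: def={j,t} ue={t}
  n8: def={d,t} ue=∅

Backward fixpoint:
  n0 li=∅ lo={c,p,t}
  n1 li={c,p,t} lo={c,p,t}
  n2 li={c,p,t} lo={c,p,t}
  n3 li={c,p} lo={c,p}
  n4 li={c,p,t} lo={c,p,t}
  n5 li={c,p} lo={p}
  n6 li={p} lo=∅
  n7 li={t} lo=∅
  n8 li=∅ lo=∅

Conflict graph:
  c — {f,j,p,t}
  d — {p,t}
  f — {c,p,t}
  j — {c,p,t}
  p — {c,d,f,j,t}
  t — {c,d,f,j,p}

N(c) = ["f", "j", "p", "t"]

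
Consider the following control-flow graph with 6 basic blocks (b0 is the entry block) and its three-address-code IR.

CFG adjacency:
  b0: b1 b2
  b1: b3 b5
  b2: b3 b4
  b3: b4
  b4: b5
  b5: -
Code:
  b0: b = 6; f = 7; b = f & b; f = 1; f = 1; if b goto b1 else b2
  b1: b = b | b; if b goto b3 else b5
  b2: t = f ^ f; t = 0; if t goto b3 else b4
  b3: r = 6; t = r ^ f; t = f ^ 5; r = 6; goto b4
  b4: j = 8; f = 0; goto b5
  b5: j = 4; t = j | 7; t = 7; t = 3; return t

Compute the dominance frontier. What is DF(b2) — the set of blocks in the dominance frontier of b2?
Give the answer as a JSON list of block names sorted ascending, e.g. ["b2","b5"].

Answer: ["b3", "b4"]

Derivation:
idom tree: b1←b0 b2←b0 b3←b0 b4←b0 b5←b0
Dom∩ at merges:
  b3: preds {b1,b2}: {b0,b1} ∩ {b0,b2} = {b0}; idom=b0
  b4: preds {b2,b3}: {b0,b2} ∩ {b0,b3} = {b0}; idom=b0
  b5: preds {b1,b4}: {b0,b1} ∩ {b0,b4} = {b0}; idom=b0

DF derivation:
  b3←b1: walk b1 to b0
  b3←b2: walk b2 to b0
  b4←b2: walk b2 to b0
  b4←b3: walk b3 to b0
  b5←b1: walk b1 to b0
  b5←b4: walk b4 to b0
  b0 → ∅
  b1 → {b3,b5}
  b2 → {b3,b4}
  b3 → {b4}
  b4 → {b5}
  b5 → ∅

DF(b2) = ["b3", "b4"]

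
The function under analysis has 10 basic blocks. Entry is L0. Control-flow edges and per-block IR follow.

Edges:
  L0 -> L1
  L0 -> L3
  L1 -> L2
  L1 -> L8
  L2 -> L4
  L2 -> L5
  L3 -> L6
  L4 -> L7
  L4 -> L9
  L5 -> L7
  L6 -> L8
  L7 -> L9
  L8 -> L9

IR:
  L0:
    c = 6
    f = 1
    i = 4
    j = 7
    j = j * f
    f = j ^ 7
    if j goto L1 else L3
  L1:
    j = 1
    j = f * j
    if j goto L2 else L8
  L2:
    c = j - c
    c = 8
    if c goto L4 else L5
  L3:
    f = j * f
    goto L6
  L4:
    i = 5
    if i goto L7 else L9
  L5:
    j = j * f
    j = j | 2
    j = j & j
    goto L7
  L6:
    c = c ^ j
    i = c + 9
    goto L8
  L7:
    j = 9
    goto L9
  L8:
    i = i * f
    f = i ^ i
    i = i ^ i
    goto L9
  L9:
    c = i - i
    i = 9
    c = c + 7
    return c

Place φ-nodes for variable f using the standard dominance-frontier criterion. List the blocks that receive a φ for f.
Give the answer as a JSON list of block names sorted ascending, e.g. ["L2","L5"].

idom tree: L1←L0 L2←L1 L3←L0 L4←L2 L5←L2 L6←L3 L7←L2 L8←L0 L9←L0
Dom at joins:
  L7: preds {L4,L5}: {L0,L1,L2,L4} ∩ {L0,L1,L2,L5} = {L0,L1,L2}; idom=L2
  L8: preds {L1,L6}: {L0,L1} ∩ {L0,L3,L6} = {L0}; idom=L0
  L9: preds {L4,L7,L8}: {L0,L1,L2,L4} ∩ {L0,L1,L2,L7} ∩ {L0,L8} = {L0}; idom=L0

DF derivation:
  join L7 pred L4: L4 stop@L2
  join L7 pred L5: L5 stop@L2
  join L8 pred L1: L1 stop@L0
  join L8 pred L6: L6→L3 stop@L0
  join L9 pred L4: L4→L2→L1 stop@L0
  join L9 pred L7: L7→L2→L1 stop@L0
  join L9 pred L8: L8 stop@L0
  L0: DF=∅
  L1: DF={L8,L9}
  L2: DF={L9}
  L3: DF={L8}
  L4: DF={L7,L9}
  L5: DF={L7}
  L6: DF={L8}
  L7: DF={L9}
  L8: DF={L9}
  L9: DF=∅

φ for f: defs {L0,L3,L8}
  DF⁺ = {L8,L9}

Answer: ["L8", "L9"]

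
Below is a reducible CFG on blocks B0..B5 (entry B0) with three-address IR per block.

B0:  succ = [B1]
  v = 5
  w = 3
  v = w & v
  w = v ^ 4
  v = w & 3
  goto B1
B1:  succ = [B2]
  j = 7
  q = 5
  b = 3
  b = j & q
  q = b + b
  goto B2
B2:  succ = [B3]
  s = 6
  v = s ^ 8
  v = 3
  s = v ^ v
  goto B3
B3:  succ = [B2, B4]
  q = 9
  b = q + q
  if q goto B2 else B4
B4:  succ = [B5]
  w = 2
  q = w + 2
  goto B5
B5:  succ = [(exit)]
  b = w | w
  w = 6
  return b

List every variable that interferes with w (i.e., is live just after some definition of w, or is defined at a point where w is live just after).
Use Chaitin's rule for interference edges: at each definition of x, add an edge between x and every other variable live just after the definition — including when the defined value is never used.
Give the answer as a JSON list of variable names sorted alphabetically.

def/use:
  B0: def={v,w} ue=∅
  B1: def={b,j,q} ue=∅
  B2: def={s,v} ue=∅
  B3: def={b,q} ue=∅
  B4: def={q,w} ue=∅
  B5: def={b,w} ue={w}

Backward fixpoint:
  live B0: ∅→∅
  live B1: ∅→∅
  live B2: ∅→∅
  live B3: ∅→∅
  live B4: ∅→{w}
  live B5: {w}→∅

Interference:
  b: {j,q,w}
  j: {b,q}
  q: {b,j,w}
  s: ∅
  v: {w}
  w: {b,q,v}

N(w) = ["b", "q", "v"]

Answer: ["b", "q", "v"]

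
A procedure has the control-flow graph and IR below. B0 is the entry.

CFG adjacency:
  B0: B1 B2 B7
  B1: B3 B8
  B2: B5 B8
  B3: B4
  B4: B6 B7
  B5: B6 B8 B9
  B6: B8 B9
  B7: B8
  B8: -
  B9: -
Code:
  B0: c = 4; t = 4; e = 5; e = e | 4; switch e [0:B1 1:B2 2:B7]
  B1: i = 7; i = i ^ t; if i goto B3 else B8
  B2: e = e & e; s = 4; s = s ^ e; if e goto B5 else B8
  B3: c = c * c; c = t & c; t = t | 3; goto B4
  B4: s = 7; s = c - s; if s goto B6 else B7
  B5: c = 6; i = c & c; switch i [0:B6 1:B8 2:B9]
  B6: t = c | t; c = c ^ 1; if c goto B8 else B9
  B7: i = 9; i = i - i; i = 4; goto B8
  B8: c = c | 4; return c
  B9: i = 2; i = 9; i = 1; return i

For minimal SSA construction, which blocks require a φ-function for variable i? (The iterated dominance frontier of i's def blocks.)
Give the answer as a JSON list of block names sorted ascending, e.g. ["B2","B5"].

Answer: ["B6", "B7", "B8", "B9"]

Analysis:
idom tree: B1←B0 B2←B0 B3←B1 B4←B3 B5←B2 B6←B0 B7←B0 B8←B0 B9←B0
Dom∩ at merges:
  B6: preds {B4,B5}: {B0,B1,B3,B4} ∩ {B0,B2,B5} = {B0}; idom=B0
  B7: preds {B0,B4}: {B0} ∩ {B0,B1,B3,B4} = {B0}; idom=B0
  B8: preds {B1,B2,B5,B6,B7}: {B0,B1} ∩ {B0,B2} ∩ {B0,B2,B5} ∩ {B0,B6} ∩ {B0,B7} = {B0}; idom=B0
  B9: preds {B5,B6}: {B0,B2,B5} ∩ {B0,B6} = {B0}; idom=B0

DF walk-up:
  join B6 pred B4: B4→B3→B1 stop@B0
  join B6 pred B5: B5→B2 stop@B0
  join B7 pred B0: · stop@B0
  join B7 pred B4: B4→B3→B1 stop@B0
  join B8 pred B1: B1 stop@B0
  join B8 pred B2: B2 stop@B0
  join B8 pred B5: B5→B2 stop@B0
  join B8 pred B6: B6 stop@B0
  join B8 pred B7: B7 stop@B0
  join B9 pred B5: B5→B2 stop@B0
  join B9 pred B6: B6 stop@B0
  DF(B0)=∅
  DF(B1)={B6,B7,B8}
  DF(B2)={B6,B8,B9}
  DF(B3)={B6,B7}
  DF(B4)={B6,B7}
  DF(B5)={B6,B8,B9}
  DF(B6)={B8,B9}
  DF(B7)={B8}
  DF(B8)=∅
  DF(B9)=∅

φ for i: defs {B1,B5,B7,B9}
  DF⁺ = {B6,B7,B8,B9}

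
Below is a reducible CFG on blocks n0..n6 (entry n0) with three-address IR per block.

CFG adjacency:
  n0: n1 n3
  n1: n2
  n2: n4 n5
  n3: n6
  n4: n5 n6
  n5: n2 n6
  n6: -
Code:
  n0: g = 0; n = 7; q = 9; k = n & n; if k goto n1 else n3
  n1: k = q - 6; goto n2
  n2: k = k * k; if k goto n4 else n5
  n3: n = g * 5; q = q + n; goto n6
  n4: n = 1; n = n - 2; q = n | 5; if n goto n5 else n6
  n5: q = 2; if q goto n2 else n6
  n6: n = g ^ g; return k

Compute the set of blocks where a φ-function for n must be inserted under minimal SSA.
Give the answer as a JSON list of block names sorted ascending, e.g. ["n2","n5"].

Answer: ["n2", "n5", "n6"]

Working:
idom tree: n1←n0 n2←n1 n3←n0 n4←n2 n5←n2 n6←n0
Dom∩ at merges:
  n2: preds {n1,n5}: {n0,n1} ∩ {n0,n1,n2,n5} = {n0,n1}; idom=n1
  n5: preds {n2,n4}: {n0,n1,n2} ∩ {n0,n1,n2,n4} = {n0,n1,n2}; idom=n2
  n6: preds {n3,n4,n5}: {n0,n3} ∩ {n0,n1,n2,n4} ∩ {n0,n1,n2,n5} = {n0}; idom=n0

DF walk-up:
  n2←n1: walk · to n1
  n2←n5: walk n5→n2 to n1
  n5←n2: walk · to n2
  n5←n4: walk n4 to n2
  n6←n3: walk n3 to n0
  n6←n4: walk n4→n2→n1 to n0
  n6←n5: walk n5→n2→n1 to n0
  n0: DF=∅
  n1: DF={n6}
  n2: DF={n2,n6}
  n3: DF={n6}
  n4: DF={n5,n6}
  n5: DF={n2,n6}
  n6: DF=∅

φ for n: defs {n0,n3,n4,n6}
  DF⁺ = {n2,n5,n6}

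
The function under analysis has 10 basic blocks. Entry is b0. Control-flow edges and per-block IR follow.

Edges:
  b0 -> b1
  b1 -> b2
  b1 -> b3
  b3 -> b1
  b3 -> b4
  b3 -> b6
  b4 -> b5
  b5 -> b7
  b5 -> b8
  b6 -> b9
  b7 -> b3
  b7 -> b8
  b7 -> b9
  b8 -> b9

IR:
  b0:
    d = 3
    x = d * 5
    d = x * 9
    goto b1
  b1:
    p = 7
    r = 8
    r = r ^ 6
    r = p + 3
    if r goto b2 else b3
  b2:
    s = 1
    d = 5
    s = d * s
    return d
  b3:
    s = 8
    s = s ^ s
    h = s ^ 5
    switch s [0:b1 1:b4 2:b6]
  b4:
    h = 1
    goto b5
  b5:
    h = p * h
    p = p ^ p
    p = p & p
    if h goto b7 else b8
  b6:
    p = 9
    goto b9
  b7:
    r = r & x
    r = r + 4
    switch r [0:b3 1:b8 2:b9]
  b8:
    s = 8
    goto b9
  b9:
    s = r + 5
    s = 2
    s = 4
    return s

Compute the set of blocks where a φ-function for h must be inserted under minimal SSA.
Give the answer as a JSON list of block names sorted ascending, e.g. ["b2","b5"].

Answer: ["b1", "b3", "b9"]

Analysis:
idom tree: b1←b0 b2←b1 b3←b1 b4←b3 b5←b4 b6←b3 b7←b5 b8←b5 b9←b3
Join-block Dom:
  b1: preds {b0,b3}: {b0} ∩ {b0,b1,b3} = {b0}; idom=b0
  b3: preds {b1,b7}: {b0,b1} ∩ {b0,b1,b3,b4,b5,b7} = {b0,b1}; idom=b1
  b8: preds {b5,b7}: {b0,b1,b3,b4,b5} ∩ {b0,b1,b3,b4,b5,b7} = {b0,b1,b3,b4,b5}; idom=b5
  b9: preds {b6,b7,b8}: {b0,b1,b3,b6} ∩ {b0,b1,b3,b4,b5,b7} ∩ {b0,b1,b3,b4,b5,b8} = {b0,b1,b3}; idom=b3

Frontier:
  join b1 pred b0: · stop@b0
  join b1 pred b3: b3→b1 stop@b0
  join b3 pred b1: · stop@b1
  join b3 pred b7: b7→b5→b4→b3 stop@b1
  join b8 pred b5: · stop@b5
  join b8 pred b7: b7 stop@b5
  join b9 pred b6: b6 stop@b3
  join b9 pred b7: b7→b5→b4 stop@b3
  join b9 pred b8: b8→b5→b4 stop@b3
  b0 → ∅
  b1 → {b1}
  b2 → ∅
  b3 → {b1,b3}
  b4 → {b3,b9}
  b5 → {b3,b9}
  b6 → {b9}
  b7 → {b3,b8,b9}
  b8 → {b9}
  b9 → ∅

φ for h: defs {b3,b4,b5}
  DF⁺ = {b1,b3,b9}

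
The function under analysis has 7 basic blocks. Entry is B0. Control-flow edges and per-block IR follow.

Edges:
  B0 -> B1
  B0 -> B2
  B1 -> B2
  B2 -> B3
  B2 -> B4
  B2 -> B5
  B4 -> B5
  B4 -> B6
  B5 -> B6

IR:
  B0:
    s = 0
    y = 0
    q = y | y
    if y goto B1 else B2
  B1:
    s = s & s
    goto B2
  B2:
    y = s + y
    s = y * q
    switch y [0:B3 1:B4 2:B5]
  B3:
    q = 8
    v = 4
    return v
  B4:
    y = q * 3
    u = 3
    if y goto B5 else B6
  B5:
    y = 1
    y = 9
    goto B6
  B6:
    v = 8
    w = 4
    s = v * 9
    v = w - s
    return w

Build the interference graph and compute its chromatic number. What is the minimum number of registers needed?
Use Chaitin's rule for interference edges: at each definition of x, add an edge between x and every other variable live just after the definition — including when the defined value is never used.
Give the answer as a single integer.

Answer: 3

Working:
Block summaries:
  B0 def {q,s,y} use ∅
  B1 def {s} use {s}
  B2 def {s,y} use {q,s,y}
  B3 def {q,v} use ∅
  B4 def {u,y} use {q}
  B5 def {y} use ∅
  B6 def {s,v,w} use ∅

Liveness:
  B0 li=∅ lo={q,s,y}
  B1 li={q,s,y} lo={q,s,y}
  B2 li={q,s,y} lo={q}
  B3 li=∅ lo=∅
  B4 li={q} lo=∅
  B5 li=∅ lo=∅
  B6 li=∅ lo=∅

Interference:
  q — {s,y}
  s — {q,w,y}
  u — {y}
  v — {w}
  w — {s,v}
  y — {q,s,u}

Colouring:
  lower bound: {q,s,y} mutually conflict ⇒ χ ≥ 3
  3-colouring: c0={s,u,v}  c1={w,y}  c2={q}
  χ = 3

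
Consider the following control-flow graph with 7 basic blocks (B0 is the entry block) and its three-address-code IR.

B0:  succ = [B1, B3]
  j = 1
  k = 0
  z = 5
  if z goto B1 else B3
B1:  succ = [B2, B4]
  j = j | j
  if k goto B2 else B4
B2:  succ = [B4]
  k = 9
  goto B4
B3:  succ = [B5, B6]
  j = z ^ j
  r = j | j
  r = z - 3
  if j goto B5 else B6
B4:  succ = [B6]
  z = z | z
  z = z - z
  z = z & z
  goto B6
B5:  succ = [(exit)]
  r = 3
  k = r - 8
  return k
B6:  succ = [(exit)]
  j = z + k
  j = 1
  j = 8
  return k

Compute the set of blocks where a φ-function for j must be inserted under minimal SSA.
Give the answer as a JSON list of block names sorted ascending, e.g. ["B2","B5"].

Answer: ["B6"]

Analysis:
idom tree: B1←B0 B2←B1 B3←B0 B4←B1 B5←B3 B6←B0
Dom∩ at merges:
  B4: preds {B1,B2}: {B0,B1} ∩ {B0,B1,B2} = {B0,B1}; idom=B1
  B6: preds {B3,B4}: {B0,B3} ∩ {B0,B1,B4} = {B0}; idom=B0

DF derivation:
  B4←B1: walk · to B1
  B4←B2: walk B2 to B1
  B6←B3: walk B3 to B0
  B6←B4: walk B4→B1 to B0
  B0 → ∅
  B1 → {B6}
  B2 → {B4}
  B3 → {B6}
  B4 → {B6}
  B5 → ∅
  B6 → ∅

φ for j: defs {B0,B1,B3,B6}
  DF⁺ = {B6}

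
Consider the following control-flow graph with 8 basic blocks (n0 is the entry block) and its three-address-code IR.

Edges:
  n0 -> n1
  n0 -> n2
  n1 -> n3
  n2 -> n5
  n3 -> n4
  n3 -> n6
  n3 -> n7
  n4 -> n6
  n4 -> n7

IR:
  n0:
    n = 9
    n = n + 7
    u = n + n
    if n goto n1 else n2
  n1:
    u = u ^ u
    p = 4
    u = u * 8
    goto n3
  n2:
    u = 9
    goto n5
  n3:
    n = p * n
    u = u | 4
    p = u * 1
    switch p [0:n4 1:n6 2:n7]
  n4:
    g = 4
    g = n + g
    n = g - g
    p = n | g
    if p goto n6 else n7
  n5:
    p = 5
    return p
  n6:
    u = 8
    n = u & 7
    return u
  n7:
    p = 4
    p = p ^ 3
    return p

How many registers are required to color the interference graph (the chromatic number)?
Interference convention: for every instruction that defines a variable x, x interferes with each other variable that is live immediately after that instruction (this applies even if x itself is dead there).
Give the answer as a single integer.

Per-block:
  n0 def {n,u} use ∅
  n1 def {p,u} use {u}
  n2 def {u} use ∅
  n3 def {n,p,u} use {n,p,u}
  n4 def {g,n,p} use {n}
  n5 def {p} use ∅
  n6 def {n,u} use ∅
  n7 def {p} use ∅

Backward fixpoint:
  live n0: ∅→{n,u}
  live n1: {n,u}→{n,p,u}
  live n2: ∅→∅
  live n3: {n,p,u}→{n}
  live n4: {n}→∅
  live n5: ∅→∅
  live n6: ∅→∅
  live n7: ∅→∅

Interfere edges:
  g — {n}
  n — {g,p,u}
  p — {n,u}
  u — {n,p}

Registers:
  lower bound: {n,p,u} mutually conflict ⇒ χ ≥ 3
  assign g→R1 n→R0 p→R1 u→R2 — no edge inside a register ⇒ χ ≤ 3
  χ = 3

Answer: 3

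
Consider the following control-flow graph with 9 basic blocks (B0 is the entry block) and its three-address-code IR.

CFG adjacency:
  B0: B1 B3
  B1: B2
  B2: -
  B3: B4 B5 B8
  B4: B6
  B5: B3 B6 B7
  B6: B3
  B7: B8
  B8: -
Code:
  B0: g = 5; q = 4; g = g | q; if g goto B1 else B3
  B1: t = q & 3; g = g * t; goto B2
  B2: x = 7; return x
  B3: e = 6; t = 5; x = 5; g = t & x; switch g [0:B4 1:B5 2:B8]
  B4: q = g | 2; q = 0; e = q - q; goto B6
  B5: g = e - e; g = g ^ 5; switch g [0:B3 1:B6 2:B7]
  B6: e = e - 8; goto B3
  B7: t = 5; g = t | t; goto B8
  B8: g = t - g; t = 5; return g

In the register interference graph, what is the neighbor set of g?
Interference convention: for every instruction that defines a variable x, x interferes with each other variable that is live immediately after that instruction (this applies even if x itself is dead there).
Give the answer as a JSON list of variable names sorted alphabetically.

Answer: ["e", "q", "t"]

Analysis:
Per-block:
  B0: def={g,q} ue=∅
  B1: def={g,t} ue={g,q}
  B2: def={x} ue=∅
  B3: def={e,g,t,x} ue=∅
  B4: def={e,q} ue={g}
  B5: def={g} ue={e}
  B6: def={e} ue={e}
  B7: def={g,t} ue=∅
  B8: def={g,t} ue={g,t}

Live sets:
  live B0: ∅→{g,q}
  live B1: {g,q}→∅
  live B2: ∅→∅
  live B3: ∅→{e,g,t}
  live B4: {g}→{e}
  live B5: {e}→{e}
  live B6: {e}→∅
  live B7: ∅→{g,t}
  live B8: {g,t}→∅

Conflict graph:
  e: {g,t,x}
  g: {e,q,t}
  q: {g}
  t: {e,g,x}
  x: {e,t}

N(g) = ["e", "q", "t"]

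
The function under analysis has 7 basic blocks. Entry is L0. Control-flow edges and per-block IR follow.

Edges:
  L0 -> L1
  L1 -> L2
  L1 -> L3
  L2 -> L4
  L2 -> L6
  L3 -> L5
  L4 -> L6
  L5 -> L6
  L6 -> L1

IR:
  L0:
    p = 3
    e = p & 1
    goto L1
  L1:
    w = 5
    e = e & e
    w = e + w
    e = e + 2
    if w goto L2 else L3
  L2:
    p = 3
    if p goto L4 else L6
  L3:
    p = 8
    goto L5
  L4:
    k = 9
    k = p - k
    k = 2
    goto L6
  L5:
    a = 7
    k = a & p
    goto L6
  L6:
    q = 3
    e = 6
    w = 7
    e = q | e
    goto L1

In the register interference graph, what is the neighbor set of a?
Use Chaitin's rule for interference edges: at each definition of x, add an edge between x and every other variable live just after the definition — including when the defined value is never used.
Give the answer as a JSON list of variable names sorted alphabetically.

Answer: ["p"]

Derivation:
def/use:
  L0 def {e,p} use ∅
  L1 def {e,w} use {e}
  L2 def {p} use ∅
  L3 def {p} use ∅
  L4 def {k} use {p}
  L5 def {a,k} use {p}
  L6 def {e,q,w} use ∅

Live sets:
  L0 li=∅ lo={e}
  L1 li={e} lo=∅
  L2 li=∅ lo={p}
  L3 li=∅ lo={p}
  L4 li={p} lo=∅
  L5 li={p} lo=∅
  L6 li=∅ lo={e}

Conflict graph:
  a — {p}
  e — {q,w}
  k — {p}
  p — {a,k}
  q — {e,w}
  w — {e,q}

N(a) = ["p"]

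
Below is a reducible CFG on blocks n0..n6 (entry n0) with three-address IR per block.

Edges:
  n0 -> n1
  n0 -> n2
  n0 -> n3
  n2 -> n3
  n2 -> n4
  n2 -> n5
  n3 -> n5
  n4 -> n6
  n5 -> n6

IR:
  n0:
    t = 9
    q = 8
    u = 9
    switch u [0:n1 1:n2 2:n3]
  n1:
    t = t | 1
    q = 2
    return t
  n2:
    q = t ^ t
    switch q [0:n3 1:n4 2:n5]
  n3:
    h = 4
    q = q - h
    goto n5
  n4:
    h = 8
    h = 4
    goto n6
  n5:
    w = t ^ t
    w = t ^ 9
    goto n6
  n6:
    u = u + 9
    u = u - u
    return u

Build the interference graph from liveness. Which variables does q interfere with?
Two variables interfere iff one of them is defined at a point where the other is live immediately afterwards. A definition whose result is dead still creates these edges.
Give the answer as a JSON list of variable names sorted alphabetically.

Answer: ["h", "t", "u"]

Working:
def/use:
  n0: def={q,t,u} ue=∅
  n1: def={q,t} ue={t}
  n2: def={q} ue={t}
  n3: def={h,q} ue={q}
  n4: def={h} ue=∅
  n5: def={w} ue={t}
  n6: def={u} ue={u}

Backward fixpoint:
  live n0: ∅→{q,t,u}
  live n1: {t}→∅
  live n2: {t,u}→{q,t,u}
  live n3: {q,t,u}→{t,u}
  live n4: {u}→{u}
  live n5: {t,u}→{u}
  live n6: {u}→∅

Interference:
  h: {q,t,u}
  q: {h,t,u}
  t: {h,q,u,w}
  u: {h,q,t,w}
  w: {t,u}

N(q) = ["h", "t", "u"]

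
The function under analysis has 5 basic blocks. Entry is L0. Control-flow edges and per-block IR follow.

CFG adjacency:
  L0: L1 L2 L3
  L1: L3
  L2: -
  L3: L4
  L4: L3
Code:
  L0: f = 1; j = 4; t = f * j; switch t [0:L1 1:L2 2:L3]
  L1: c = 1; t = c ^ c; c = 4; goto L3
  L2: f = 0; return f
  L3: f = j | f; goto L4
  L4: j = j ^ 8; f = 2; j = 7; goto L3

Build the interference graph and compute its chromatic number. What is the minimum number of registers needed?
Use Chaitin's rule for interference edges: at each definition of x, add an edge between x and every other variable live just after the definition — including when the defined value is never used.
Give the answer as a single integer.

Answer: 3

Analysis:
Block summaries:
  L0: {f,j,t} / ∅
  L1: {c,t} / ∅
  L2: {f} / ∅
  L3: {f} / {f,j}
  L4: {f,j} / {j}

Liveness:
  L0: in=∅ out={f,j}
  L1: in={f,j} out={f,j}
  L2: in=∅ out=∅
  L3: in={f,j} out={j}
  L4: in={j} out={f,j}

Interfere edges:
  c↔{f,j}
  f↔{c,j,t}
  j↔{c,f,t}
  t↔{f,j}

Registers:
  clique {c,f,j} ⇒ need ≥ 3
  3-colouring: c0={f}  c1={j}  c2={c,t}
  χ = 3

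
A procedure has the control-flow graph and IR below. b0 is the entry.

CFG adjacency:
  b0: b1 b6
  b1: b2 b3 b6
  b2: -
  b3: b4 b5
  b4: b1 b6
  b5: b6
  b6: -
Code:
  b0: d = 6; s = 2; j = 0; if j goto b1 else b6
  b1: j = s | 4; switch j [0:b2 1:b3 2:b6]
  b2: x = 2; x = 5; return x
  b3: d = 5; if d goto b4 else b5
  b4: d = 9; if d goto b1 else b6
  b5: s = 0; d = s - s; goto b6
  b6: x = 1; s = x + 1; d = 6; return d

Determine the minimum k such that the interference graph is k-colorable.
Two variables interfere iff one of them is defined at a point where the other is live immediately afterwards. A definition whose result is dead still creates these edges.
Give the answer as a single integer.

Answer: 2

Working:
Per-block:
  b0: {d,j,s} / ∅
  b1: {j} / {s}
  b2: {x} / ∅
  b3: {d} / ∅
  b4: {d} / ∅
  b5: {d,s} / ∅
  b6: {d,s,x} / ∅

Backward fixpoint:
  live b0: ∅→{s}
  live b1: {s}→{s}
  live b2: ∅→∅
  live b3: {s}→{s}
  live b4: {s}→{s}
  live b5: ∅→∅
  live b6: ∅→∅

Interfere edges:
  d — {s}
  j — {s}
  s — {d,j}
  x — ∅

Colouring:
  lower bound: {d,s} mutually conflict ⇒ χ ≥ 2
  assign d→R1 j→R1 s→R0 x→R0 — no edge inside a register ⇒ χ ≤ 2
  χ = 2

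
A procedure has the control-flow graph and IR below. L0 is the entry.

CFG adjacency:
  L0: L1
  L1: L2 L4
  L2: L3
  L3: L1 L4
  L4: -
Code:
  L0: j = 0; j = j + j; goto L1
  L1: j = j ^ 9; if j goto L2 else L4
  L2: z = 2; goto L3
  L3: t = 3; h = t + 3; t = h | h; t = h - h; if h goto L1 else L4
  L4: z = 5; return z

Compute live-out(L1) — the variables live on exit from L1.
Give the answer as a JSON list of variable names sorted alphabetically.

Answer: ["j"]

Analysis:
Block summaries:
  L0 def {j} use ∅
  L1 def {j} use {j}
  L2 def {z} use ∅
  L3 def {h,t} use ∅
  L4 def {z} use ∅

Liveness:
  L0: in=∅ out={j}
  L1: in={j} out={j}
  L2: in={j} out={j}
  L3: in={j} out={j}
  L4: in=∅ out=∅

live-out(L1) = ["j"]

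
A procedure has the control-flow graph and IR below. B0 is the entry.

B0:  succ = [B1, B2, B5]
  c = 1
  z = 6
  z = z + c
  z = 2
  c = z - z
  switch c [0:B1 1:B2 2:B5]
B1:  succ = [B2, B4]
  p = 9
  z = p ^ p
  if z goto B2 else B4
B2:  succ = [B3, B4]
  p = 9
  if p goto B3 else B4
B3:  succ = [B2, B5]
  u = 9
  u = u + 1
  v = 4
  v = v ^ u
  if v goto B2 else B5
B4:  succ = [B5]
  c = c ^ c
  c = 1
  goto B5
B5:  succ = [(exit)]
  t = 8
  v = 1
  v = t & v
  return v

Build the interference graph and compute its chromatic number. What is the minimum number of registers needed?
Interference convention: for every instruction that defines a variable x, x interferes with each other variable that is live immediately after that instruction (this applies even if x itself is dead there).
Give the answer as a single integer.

Answer: 3

Derivation:
def/use:
  B0: {c,z} / ∅
  B1: {p,z} / ∅
  B2: {p} / ∅
  B3: {u,v} / ∅
  B4: {c} / {c}
  B5: {t,v} / ∅

Live sets:
  live B0: ∅→{c}
  live B1: {c}→{c}
  live B2: {c}→{c}
  live B3: {c}→{c}
  live B4: {c}→∅
  live B5: ∅→∅

Conflict graph:
  c: {p,u,v,z}
  p: {c}
  t: {v}
  u: {c,v}
  v: {c,t,u}
  z: {c}

Colouring:
  {c,u,v} pairwise interfere (3-clique) ⇒ χ ≥ 3
  3-colouring: c0={c,t}  c1={p,v,z}  c2={u}
  χ = 3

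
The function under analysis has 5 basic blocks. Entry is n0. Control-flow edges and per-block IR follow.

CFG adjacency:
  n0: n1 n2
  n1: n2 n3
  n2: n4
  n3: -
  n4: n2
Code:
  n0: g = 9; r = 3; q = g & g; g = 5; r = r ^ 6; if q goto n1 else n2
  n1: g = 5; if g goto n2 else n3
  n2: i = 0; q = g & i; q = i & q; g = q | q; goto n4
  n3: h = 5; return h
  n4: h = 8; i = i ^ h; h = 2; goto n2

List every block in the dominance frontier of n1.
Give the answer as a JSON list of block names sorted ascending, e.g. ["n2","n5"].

idom tree: n1←n0 n2←n0 n3←n1 n4←n2
Dom∩ at merges:
  n2: preds {n0,n1,n4}: {n0} ∩ {n0,n1} ∩ {n0,n2,n4} = {n0}; idom=n0

Frontier:
  n2←n0: walk · to n0
  n2←n1: walk n1 to n0
  n2←n4: walk n4→n2 to n0
  n0 → ∅
  n1 → {n2}
  n2 → {n2}
  n3 → ∅
  n4 → {n2}

DF(n1) = ["n2"]

Answer: ["n2"]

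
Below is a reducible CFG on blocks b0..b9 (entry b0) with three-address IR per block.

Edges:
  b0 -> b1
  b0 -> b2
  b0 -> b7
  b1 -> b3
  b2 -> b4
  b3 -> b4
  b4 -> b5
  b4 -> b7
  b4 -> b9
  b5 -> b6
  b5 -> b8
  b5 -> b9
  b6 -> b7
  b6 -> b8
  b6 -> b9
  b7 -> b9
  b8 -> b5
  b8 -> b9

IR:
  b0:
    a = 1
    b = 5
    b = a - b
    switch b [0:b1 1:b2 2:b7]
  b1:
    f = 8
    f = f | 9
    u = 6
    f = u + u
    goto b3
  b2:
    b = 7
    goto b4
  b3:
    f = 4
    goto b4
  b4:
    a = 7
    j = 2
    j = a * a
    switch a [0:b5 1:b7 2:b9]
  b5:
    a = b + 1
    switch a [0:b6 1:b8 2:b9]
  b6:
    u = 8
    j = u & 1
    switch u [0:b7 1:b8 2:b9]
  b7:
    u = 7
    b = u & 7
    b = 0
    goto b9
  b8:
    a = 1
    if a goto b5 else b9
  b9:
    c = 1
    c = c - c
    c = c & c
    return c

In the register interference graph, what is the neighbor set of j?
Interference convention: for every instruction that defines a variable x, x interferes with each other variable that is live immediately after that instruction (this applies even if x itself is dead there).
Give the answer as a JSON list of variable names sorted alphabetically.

Answer: ["a", "b", "u"]

Derivation:
def/use:
  b0: {a,b} / ∅
  b1: {f,u} / ∅
  b2: {b} / ∅
  b3: {f} / ∅
  b4: {a,j} / ∅
  b5: {a} / {b}
  b6: {j,u} / ∅
  b7: {b,u} / ∅
  b8: {a} / ∅
  b9: {c} / ∅

Backward fixpoint:
  b0 li=∅ lo={b}
  b1 li={b} lo={b}
  b2 li=∅ lo={b}
  b3 li={b} lo={b}
  b4 li={b} lo={b}
  b5 li={b} lo={b}
  b6 li={b} lo={b}
  b7 li=∅ lo=∅
  b8 li={b} lo={b}
  b9 li=∅ lo=∅

Interference:
  a — {b,j}
  b — {a,f,j,u}
  c — ∅
  f — {b}
  j — {a,b,u}
  u — {b,j}

N(j) = ["a", "b", "u"]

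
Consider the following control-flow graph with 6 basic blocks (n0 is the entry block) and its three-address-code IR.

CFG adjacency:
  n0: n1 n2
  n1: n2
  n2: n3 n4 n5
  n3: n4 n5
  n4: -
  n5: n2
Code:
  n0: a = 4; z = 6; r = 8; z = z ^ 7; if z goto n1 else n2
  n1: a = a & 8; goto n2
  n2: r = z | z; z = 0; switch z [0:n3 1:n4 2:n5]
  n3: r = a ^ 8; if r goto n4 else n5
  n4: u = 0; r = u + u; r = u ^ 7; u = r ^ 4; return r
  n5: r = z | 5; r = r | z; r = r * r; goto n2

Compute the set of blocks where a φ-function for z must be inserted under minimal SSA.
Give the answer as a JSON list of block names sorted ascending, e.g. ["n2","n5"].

idom tree: n1←n0 n2←n0 n3←n2 n4←n2 n5←n2
Dom at joins:
  n2: preds {n0,n1,n5}: {n0} ∩ {n0,n1} ∩ {n0,n2,n5} = {n0}; idom=n0
  n4: preds {n2,n3}: {n0,n2} ∩ {n0,n2,n3} = {n0,n2}; idom=n2
  n5: preds {n2,n3}: {n0,n2} ∩ {n0,n2,n3} = {n0,n2}; idom=n2

DF walk-up:
  join n2 pred n0: · stop@n0
  join n2 pred n1: n1 stop@n0
  join n2 pred n5: n5→n2 stop@n0
  join n4 pred n2: · stop@n2
  join n4 pred n3: n3 stop@n2
  join n5 pred n2: · stop@n2
  join n5 pred n3: n3 stop@n2
  DF(n0)=∅
  DF(n1)={n2}
  DF(n2)={n2}
  DF(n3)={n4,n5}
  DF(n4)=∅
  DF(n5)={n2}

φ for z: defs {n0,n2}
  DF⁺ = {n2}

Answer: ["n2"]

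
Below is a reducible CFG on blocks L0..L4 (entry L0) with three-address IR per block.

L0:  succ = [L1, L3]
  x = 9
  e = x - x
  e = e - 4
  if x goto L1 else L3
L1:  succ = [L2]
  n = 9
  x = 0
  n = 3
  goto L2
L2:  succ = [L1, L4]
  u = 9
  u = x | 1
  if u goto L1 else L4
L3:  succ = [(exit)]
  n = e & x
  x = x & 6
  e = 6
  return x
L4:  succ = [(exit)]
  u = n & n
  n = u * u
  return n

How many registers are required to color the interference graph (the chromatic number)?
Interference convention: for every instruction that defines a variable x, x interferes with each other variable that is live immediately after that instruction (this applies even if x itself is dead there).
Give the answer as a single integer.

Block summaries:
  L0: {e,x} / ∅
  L1: {n,x} / ∅
  L2: {u} / {x}
  L3: {e,n,x} / {e,x}
  L4: {n,u} / {n}

Live sets:
  L0: in=∅ out={e,x}
  L1: in=∅ out={n,x}
  L2: in={n,x} out={n}
  L3: in={e,x} out=∅
  L4: in={n} out=∅

Conflict graph:
  e↔{x}
  n↔{u,x}
  u↔{n,x}
  x↔{e,n,u}

Colouring:
  {n,u,x} pairwise interfere (3-clique) ⇒ χ ≥ 3
  3-colouring: c0={x}  c1={e,n}  c2={u}
  χ = 3

Answer: 3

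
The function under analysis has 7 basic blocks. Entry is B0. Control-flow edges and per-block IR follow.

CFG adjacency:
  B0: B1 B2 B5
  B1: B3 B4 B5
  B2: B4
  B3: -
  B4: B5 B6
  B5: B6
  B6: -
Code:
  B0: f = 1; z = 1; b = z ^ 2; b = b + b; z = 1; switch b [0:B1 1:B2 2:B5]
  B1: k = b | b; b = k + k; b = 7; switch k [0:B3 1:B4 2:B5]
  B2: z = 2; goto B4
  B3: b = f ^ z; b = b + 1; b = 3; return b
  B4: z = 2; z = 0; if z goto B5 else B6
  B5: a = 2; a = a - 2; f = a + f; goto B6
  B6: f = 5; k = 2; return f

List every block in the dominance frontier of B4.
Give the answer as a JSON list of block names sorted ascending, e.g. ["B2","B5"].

idom tree: B1←B0 B2←B0 B3←B1 B4←B0 B5←B0 B6←B0
Dom∩ at merges:
  B4: preds {B1,B2}: {B0,B1} ∩ {B0,B2} = {B0}; idom=B0
  B5: preds {B0,B1,B4}: {B0} ∩ {B0,B1} ∩ {B0,B4} = {B0}; idom=B0
  B6: preds {B4,B5}: {B0,B4} ∩ {B0,B5} = {B0}; idom=B0

Frontier:
  B4←B1: walk B1 to B0
  B4←B2: walk B2 to B0
  B5←B0: walk · to B0
  B5←B1: walk B1 to B0
  B5←B4: walk B4 to B0
  B6←B4: walk B4 to B0
  B6←B5: walk B5 to B0
  DF(B0)=∅
  DF(B1)={B4,B5}
  DF(B2)={B4}
  DF(B3)=∅
  DF(B4)={B5,B6}
  DF(B5)={B6}
  DF(B6)=∅

DF(B4) = ["B5", "B6"]

Answer: ["B5", "B6"]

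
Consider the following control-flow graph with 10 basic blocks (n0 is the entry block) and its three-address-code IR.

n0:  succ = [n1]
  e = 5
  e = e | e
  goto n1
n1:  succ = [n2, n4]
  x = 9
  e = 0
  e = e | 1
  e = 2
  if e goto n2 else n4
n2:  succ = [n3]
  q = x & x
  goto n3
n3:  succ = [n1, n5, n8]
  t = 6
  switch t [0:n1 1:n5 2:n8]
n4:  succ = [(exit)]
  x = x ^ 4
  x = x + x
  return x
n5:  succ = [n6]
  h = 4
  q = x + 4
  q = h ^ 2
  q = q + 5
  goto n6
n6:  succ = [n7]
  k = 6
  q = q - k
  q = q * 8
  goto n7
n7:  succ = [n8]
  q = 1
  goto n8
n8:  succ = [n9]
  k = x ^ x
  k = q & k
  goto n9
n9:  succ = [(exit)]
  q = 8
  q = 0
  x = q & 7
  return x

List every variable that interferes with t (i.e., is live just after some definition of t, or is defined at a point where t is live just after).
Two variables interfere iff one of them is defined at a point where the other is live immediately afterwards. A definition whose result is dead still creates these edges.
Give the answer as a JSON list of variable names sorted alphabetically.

Answer: ["q", "x"]

Analysis:
def/use:
  n0: def={e} ue=∅
  n1: def={e,x} ue=∅
  n2: def={q} ue={x}
  n3: def={t} ue=∅
  n4: def={x} ue={x}
  n5: def={h,q} ue={x}
  n6: def={k,q} ue={q}
  n7: def={q} ue=∅
  n8: def={k} ue={q,x}
  n9: def={q,x} ue=∅

Backward fixpoint:
  n0 li=∅ lo=∅
  n1 li=∅ lo={x}
  n2 li={x} lo={q,x}
  n3 li={q,x} lo={q,x}
  n4 li={x} lo=∅
  n5 li={x} lo={q,x}
  n6 li={q,x} lo={x}
  n7 li={x} lo={q,x}
  n8 li={q,x} lo=∅
  n9 li=∅ lo=∅

Interfere edges:
  e — {x}
  h — {q,x}
  k — {q,x}
  q — {h,k,t,x}
  t — {q,x}
  x — {e,h,k,q,t}

N(t) = ["q", "x"]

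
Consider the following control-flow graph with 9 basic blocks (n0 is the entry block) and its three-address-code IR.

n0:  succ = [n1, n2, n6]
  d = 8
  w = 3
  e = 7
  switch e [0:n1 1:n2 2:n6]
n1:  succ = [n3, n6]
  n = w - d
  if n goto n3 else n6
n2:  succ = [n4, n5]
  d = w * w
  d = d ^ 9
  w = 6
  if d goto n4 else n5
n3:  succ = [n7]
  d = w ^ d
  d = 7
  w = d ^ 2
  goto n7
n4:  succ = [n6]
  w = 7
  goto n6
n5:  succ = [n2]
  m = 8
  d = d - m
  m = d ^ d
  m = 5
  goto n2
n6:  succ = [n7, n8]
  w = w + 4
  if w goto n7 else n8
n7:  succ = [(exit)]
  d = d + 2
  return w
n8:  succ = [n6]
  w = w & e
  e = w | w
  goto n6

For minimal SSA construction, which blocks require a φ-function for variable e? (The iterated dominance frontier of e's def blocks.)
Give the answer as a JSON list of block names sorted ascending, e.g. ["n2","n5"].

idom tree: n1←n0 n2←n0 n3←n1 n4←n2 n5←n2 n6←n0 n7←n0 n8←n6
Dom∩ at merges:
  n2: preds {n0,n5}: {n0} ∩ {n0,n2,n5} = {n0}; idom=n0
  n6: preds {n0,n1,n4,n8}: {n0} ∩ {n0,n1} ∩ {n0,n2,n4} ∩ {n0,n6,n8} = {n0}; idom=n0
  n7: preds {n3,n6}: {n0,n1,n3} ∩ {n0,n6} = {n0}; idom=n0

DF derivation:
  join n2 pred n0: · stop@n0
  join n2 pred n5: n5→n2 stop@n0
  join n6 pred n0: · stop@n0
  join n6 pred n1: n1 stop@n0
  join n6 pred n4: n4→n2 stop@n0
  join n6 pred n8: n8→n6 stop@n0
  join n7 pred n3: n3→n1 stop@n0
  join n7 pred n6: n6 stop@n0
  n0: DF=∅
  n1: DF={n6,n7}
  n2: DF={n2,n6}
  n3: DF={n7}
  n4: DF={n6}
  n5: DF={n2}
  n6: DF={n6,n7}
  n7: DF=∅
  n8: DF={n6}

φ for e: defs {n0,n8}
  DF⁺ = {n6,n7}

Answer: ["n6", "n7"]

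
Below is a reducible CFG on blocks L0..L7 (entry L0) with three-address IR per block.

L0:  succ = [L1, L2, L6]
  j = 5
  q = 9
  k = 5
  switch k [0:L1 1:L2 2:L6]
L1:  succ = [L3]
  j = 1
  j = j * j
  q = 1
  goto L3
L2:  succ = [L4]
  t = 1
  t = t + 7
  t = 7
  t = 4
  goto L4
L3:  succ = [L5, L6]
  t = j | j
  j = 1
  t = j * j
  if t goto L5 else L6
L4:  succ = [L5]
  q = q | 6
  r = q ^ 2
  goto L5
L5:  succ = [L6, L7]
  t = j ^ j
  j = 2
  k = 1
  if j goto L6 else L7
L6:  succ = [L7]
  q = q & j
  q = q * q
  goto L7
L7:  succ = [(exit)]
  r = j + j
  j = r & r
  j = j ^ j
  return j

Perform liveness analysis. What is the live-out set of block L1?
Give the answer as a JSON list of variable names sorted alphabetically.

def/use:
  L0: {j,k,q} / ∅
  L1: {j,q} / ∅
  L2: {t} / ∅
  L3: {j,t} / {j}
  L4: {q,r} / {q}
  L5: {j,k,t} / {j}
  L6: {q} / {j,q}
  L7: {j,r} / {j}

Backward fixpoint:
  live L0: ∅→{j,q}
  live L1: ∅→{j,q}
  live L2: {j,q}→{j,q}
  live L3: {j,q}→{j,q}
  live L4: {j,q}→{j,q}
  live L5: {j,q}→{j,q}
  live L6: {j,q}→{j}
  live L7: {j}→∅

live-out(L1) = ["j", "q"]

Answer: ["j", "q"]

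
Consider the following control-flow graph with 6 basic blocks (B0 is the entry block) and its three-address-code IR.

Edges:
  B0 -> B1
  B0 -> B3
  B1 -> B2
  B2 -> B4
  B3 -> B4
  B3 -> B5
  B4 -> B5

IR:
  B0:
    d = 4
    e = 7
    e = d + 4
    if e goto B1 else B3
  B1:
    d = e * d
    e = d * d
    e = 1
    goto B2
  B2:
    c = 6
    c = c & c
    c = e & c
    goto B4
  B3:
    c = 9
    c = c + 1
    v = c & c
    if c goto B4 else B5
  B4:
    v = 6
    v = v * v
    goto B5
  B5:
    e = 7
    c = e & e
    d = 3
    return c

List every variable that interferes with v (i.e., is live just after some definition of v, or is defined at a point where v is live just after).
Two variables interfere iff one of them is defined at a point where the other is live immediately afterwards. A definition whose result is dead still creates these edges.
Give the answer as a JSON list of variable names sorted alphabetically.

Answer: ["c"]

Analysis:
Per-block:
  B0: def={d,e} ue=∅
  B1: def={d,e} ue={d,e}
  B2: def={c} ue={e}
  B3: def={c,v} ue=∅
  B4: def={v} ue=∅
  B5: def={c,d,e} ue=∅

Backward fixpoint:
  live B0: ∅→{d,e}
  live B1: {d,e}→{e}
  live B2: {e}→∅
  live B3: ∅→∅
  live B4: ∅→∅
  live B5: ∅→∅

Interfere edges:
  c: {d,e,v}
  d: {c,e}
  e: {c,d}
  v: {c}

N(v) = ["c"]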